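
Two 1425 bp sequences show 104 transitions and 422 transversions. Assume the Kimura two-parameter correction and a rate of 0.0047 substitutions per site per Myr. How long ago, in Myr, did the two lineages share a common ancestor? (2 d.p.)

P = 104/1425 ≈ 0.072982 and Q = 422/1425 ≈ 0.29614.
Under the Kimura two-parameter model, d = −½ ln(1 − 2P − Q) − ¼ ln(1 − 2Q).
1 − 2P − Q = 0.557896, giving −½ ln(0.557896) = 0.291791.
1 − 2Q = 0.40772, giving −¼ ln(0.40772) = 0.224294.
d = 0.291791 + 0.224294 = 0.516085.
Under a molecular clock d = 2μt, so t = d/(2μ) = 0.516085 / (2 × 0.0047) = 54.90 Myr.

54.90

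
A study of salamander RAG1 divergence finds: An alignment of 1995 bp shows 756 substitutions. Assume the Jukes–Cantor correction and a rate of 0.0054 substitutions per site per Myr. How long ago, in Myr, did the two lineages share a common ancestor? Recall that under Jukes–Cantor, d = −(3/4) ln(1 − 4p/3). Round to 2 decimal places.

p = 756/1995 ≈ 0.378947.
d = −(3/4) ln(1 − 4p/3) = −0.75 ln(1 − 0.505263) = −0.75 ln(0.494737)
  = −0.75 × (-0.703729) = 0.527797 substitutions/site.
Under a molecular clock d = 2μt, so t = d/(2μ) = 0.527797 / (2 × 0.0054) = 48.87 Myr.

48.87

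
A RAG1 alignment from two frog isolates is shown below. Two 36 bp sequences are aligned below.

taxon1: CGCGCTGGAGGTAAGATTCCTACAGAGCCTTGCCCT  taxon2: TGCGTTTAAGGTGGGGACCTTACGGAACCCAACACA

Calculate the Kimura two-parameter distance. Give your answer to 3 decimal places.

Of 36 sites, 12 differences are transitions and 5 are transversions, so P = 12/36 ≈ 0.333333 and Q = 5/36 ≈ 0.138889.
Under the Kimura two-parameter model, d = −½ ln(1 − 2P − Q) − ¼ ln(1 − 2Q).
1 − 2P − Q = 0.194445, giving −½ ln(0.194445) = 0.818803.
1 − 2Q = 0.722222, giving −¼ ln(0.722222) = 0.081356.
d = 0.818803 + 0.081356 = 0.900159.

0.900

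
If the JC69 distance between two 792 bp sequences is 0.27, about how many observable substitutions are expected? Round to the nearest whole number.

180

Invert JC69: p = (3/4)(1 − e^(−4d/3)) = 0.75 × (1 − e^(-0.36)) = 0.75 × (1 − 0.697676) = 0.226743.
Expected differing sites = pL ≈ 0.226743 × 792 = 179.580456 ≈ 180.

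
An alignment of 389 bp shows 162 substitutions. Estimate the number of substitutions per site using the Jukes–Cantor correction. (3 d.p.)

0.608

p = 162/389 ≈ 0.416452.
d = −(3/4) ln(1 − 4p/3) = −0.75 ln(1 − 0.555269) = −0.75 ln(0.444731)
  = −0.75 × (-0.810286) = 0.607715 substitutions/site.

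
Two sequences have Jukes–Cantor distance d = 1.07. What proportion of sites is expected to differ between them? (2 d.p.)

p = (3/4)(1 − e^(−4d/3)) = 0.75 × (1 − e^(-1.426667)) = 0.75 × (1 − 0.240108) = 0.569919.

0.57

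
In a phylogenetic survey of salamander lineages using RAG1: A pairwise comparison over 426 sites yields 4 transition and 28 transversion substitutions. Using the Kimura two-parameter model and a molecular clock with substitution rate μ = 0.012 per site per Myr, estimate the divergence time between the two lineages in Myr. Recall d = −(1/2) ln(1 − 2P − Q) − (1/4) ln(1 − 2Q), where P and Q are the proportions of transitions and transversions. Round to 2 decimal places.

P = 4/426 ≈ 0.00939 and Q = 28/426 ≈ 0.065728.
Under the Kimura two-parameter model, d = −½ ln(1 − 2P − Q) − ¼ ln(1 − 2Q).
1 − 2P − Q = 0.915492, giving −½ ln(0.915492) = 0.044147.
1 − 2Q = 0.868544, giving −¼ ln(0.868544) = 0.035234.
d = 0.044147 + 0.035234 = 0.079381.
Under a molecular clock d = 2μt, so t = d/(2μ) = 0.079381 / (2 × 0.012) = 3.31 Myr.

3.31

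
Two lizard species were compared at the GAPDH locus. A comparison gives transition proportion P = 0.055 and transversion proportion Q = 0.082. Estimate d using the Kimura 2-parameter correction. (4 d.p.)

Under the Kimura two-parameter model, d = −½ ln(1 − 2P − Q) − ¼ ln(1 − 2Q).
1 − 2P − Q = 0.808, giving −½ ln(0.808) = 0.106597.
1 − 2Q = 0.836, giving −¼ ln(0.836) = 0.044782.
d = 0.106597 + 0.044782 = 0.151379.

0.1514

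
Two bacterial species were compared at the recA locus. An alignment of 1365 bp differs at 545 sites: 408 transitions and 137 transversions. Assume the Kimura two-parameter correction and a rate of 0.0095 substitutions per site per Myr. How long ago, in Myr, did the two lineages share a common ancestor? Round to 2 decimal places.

P = 408/1365 ≈ 0.298901 and Q = 137/1365 ≈ 0.100366.
Under the Kimura two-parameter model, d = −½ ln(1 − 2P − Q) − ¼ ln(1 − 2Q).
1 − 2P − Q = 0.301832, giving −½ ln(0.301832) = 0.598942.
1 − 2Q = 0.799268, giving −¼ ln(0.799268) = 0.056015.
d = 0.598942 + 0.056015 = 0.654957.
Under a molecular clock d = 2μt, so t = d/(2μ) = 0.654957 / (2 × 0.0095) = 34.47 Myr.

34.47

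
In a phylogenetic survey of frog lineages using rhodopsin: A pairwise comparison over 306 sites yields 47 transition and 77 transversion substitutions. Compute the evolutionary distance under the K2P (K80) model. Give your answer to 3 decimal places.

P = 47/306 ≈ 0.153595 and Q = 77/306 ≈ 0.251634.
Under the Kimura two-parameter model, d = −½ ln(1 − 2P − Q) − ¼ ln(1 − 2Q).
1 − 2P − Q = 0.441176, giving −½ ln(0.441176) = 0.409156.
1 − 2Q = 0.496732, giving −¼ ln(0.496732) = 0.174926.
d = 0.409156 + 0.174926 = 0.584082.

0.584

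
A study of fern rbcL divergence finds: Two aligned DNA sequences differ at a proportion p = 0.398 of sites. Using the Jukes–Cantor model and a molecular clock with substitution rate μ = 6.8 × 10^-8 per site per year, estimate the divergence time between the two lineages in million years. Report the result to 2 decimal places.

4.17

d = −(3/4) ln(1 − 4p/3) = −0.75 ln(1 − 0.530667) = −0.75 ln(0.469333)
  = −0.75 × (-0.756443) = 0.567332 substitutions/site.
Under a molecular clock d = 2μt, so t = d/(2μ) = 0.567332 / (2 × 6.8 × 10^-8) = 4.17 million years.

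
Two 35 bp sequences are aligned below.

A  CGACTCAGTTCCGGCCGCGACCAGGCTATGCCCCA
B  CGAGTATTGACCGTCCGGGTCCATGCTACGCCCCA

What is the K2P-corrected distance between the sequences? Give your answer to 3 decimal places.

Of 35 sites, 1 differences are transitions and 10 are transversions, so P = 1/35 ≈ 0.028571 and Q = 10/35 ≈ 0.285714.
Under the Kimura two-parameter model, d = −½ ln(1 − 2P − Q) − ¼ ln(1 − 2Q).
1 − 2P − Q = 0.657144, giving −½ ln(0.657144) = 0.209926.
1 − 2Q = 0.428572, giving −¼ ln(0.428572) = 0.211824.
d = 0.209926 + 0.211824 = 0.421750.

0.422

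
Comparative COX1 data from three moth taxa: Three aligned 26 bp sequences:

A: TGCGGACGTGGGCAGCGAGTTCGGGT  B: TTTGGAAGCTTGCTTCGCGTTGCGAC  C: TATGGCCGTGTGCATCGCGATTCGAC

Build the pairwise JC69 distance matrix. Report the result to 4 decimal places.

A–B: 13/26 sites differ → p = 0.5, d = −0.75 ln(1 − 0.666667) = 0.823960 ≈ 0.8240.
A–C: 11/26 sites differ → p ≈ 0.423077, d = −0.75 ln(1 − 0.564103) = 0.622762 ≈ 0.6228.
B–C: 8/26 sites differ → p ≈ 0.307692, d = −0.75 ln(1 − 0.410256) = 0.396050 ≈ 0.3961.

d(A,B) = 0.8240, d(A,C) = 0.6228, d(B,C) = 0.3961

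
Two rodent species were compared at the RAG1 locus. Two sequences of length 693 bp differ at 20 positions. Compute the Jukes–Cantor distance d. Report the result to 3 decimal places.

p = 20/693 ≈ 0.02886.
d = −(3/4) ln(1 − 4p/3) = −0.75 ln(1 − 0.03848) = −0.75 ln(0.96152)
  = −0.75 × (-0.039240) = 0.029430 substitutions/site.

0.029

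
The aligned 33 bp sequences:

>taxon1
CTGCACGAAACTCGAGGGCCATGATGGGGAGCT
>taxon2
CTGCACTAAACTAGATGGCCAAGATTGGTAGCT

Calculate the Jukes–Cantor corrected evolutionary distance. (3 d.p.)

0.208

The sequences differ at 6 of 33 sites (7, 13, 16, 22, 26, 29), so p = 6/33 ≈ 0.181818.
d = −(3/4) ln(1 − 4p/3) = −0.75 ln(1 − 0.242424) = −0.75 ln(0.757576)
  = −0.75 × (-0.277631) = 0.208223 substitutions/site.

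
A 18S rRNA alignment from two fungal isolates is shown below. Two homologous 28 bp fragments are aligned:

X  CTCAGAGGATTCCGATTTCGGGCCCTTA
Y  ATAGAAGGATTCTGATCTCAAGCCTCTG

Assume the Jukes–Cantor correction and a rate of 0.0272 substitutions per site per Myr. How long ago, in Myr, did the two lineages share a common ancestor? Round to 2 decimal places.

10.23

The sequences differ at 11 of 28 sites, so p = 11/28 ≈ 0.392857.
d = −(3/4) ln(1 − 4p/3) = −0.75 ln(1 − 0.523809) = −0.75 ln(0.476191)
  = −0.75 × (-0.741936) = 0.556452 substitutions/site.
Under a molecular clock d = 2μt, so t = d/(2μ) = 0.556452 / (2 × 0.0272) = 10.23 Myr.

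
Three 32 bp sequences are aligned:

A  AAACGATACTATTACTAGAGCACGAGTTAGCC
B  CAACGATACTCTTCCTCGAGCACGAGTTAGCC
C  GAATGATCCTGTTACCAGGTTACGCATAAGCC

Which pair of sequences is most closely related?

A–B: 4/32 differ, p = 0.125, d = 0.137.
A–C: 11/32 differ, p = 0.344, d = 0.460.
B–C: 13/32 differ, p = 0.406, d = 0.585.
The smallest distance is between A and B.

A and B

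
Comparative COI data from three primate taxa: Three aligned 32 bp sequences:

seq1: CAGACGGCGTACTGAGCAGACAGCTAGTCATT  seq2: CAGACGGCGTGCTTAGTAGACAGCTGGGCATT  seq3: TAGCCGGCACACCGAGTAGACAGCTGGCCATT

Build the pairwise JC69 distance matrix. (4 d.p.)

d(seq1,seq2) = 0.1752, d(seq1,seq3) = 0.3041, d(seq2,seq3) = 0.3041

seq1–seq2: 5/32 sites differ → p = 0.15625, d = −0.75 ln(1 − 0.208333) = 0.175211 ≈ 0.1752.
seq1–seq3: 8/32 sites differ → p = 0.25, d = −0.75 ln(1 − 0.333333) = 0.304098 ≈ 0.3041.
seq2–seq3: 8/32 sites differ → p = 0.25, d = −0.75 ln(1 − 0.333333) = 0.304098 ≈ 0.3041.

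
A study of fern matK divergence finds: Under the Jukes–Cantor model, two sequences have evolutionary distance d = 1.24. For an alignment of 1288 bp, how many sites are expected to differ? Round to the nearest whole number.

781

Invert JC69: p = (3/4)(1 − e^(−4d/3)) = 0.75 × (1 − e^(-1.653333)) = 0.75 × (1 − 0.191411) = 0.606442.
Expected differing sites = pL ≈ 0.606442 × 1288 = 781.097296 ≈ 781.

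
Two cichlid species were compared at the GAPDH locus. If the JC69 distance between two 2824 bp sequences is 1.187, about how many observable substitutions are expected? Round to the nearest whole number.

Invert JC69: p = (3/4)(1 − e^(−4d/3)) = 0.75 × (1 − e^(-1.582667)) = 0.75 × (1 − 0.205426) = 0.595931.
Expected differing sites = pL ≈ 0.595931 × 2824 = 1682.909144 ≈ 1683.

1683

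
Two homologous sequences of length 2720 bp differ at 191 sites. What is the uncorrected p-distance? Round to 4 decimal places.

p = 191/2720 = 0.070220… ≈ 0.0702 (to 4 d.p.).

0.0702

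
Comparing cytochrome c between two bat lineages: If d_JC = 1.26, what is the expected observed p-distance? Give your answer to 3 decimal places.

0.610

p = (3/4)(1 − e^(−4d/3)) = 0.75 × (1 − e^(-1.68)) = 0.75 × (1 − 0.186374) = 0.610220.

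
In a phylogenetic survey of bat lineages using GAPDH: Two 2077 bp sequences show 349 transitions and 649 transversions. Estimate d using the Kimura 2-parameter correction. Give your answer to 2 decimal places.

0.77

P = 349/2077 ≈ 0.168031 and Q = 649/2077 ≈ 0.31247.
Under the Kimura two-parameter model, d = −½ ln(1 − 2P − Q) − ¼ ln(1 − 2Q).
1 − 2P − Q = 0.351468, giving −½ ln(0.351468) = 0.522818.
1 − 2Q = 0.37506, giving −¼ ln(0.37506) = 0.245167.
d = 0.522818 + 0.245167 = 0.767985.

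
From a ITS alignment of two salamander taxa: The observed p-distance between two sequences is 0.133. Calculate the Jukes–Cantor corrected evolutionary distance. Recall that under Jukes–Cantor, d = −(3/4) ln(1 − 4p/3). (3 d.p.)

d = −(3/4) ln(1 − 4p/3) = −0.75 ln(1 − 0.177333) = −0.75 ln(0.822667)
  = −0.75 × (-0.195204) = 0.146403 substitutions/site.

0.146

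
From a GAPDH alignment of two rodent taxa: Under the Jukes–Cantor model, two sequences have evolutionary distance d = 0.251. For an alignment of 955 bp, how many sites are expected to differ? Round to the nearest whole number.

Invert JC69: p = (3/4)(1 − e^(−4d/3)) = 0.75 × (1 − e^(-0.334667)) = 0.75 × (1 − 0.715576) = 0.213318.
Expected differing sites = pL ≈ 0.213318 × 955 = 203.71869 ≈ 204.

204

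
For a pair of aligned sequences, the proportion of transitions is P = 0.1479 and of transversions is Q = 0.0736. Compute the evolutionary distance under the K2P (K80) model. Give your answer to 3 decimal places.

Under the Kimura two-parameter model, d = −½ ln(1 − 2P − Q) − ¼ ln(1 − 2Q).
1 − 2P − Q = 0.6306, giving −½ ln(0.6306) = 0.230542.
1 − 2Q = 0.8528, giving −¼ ln(0.8528) = 0.039808.
d = 0.230542 + 0.039808 = 0.270350.

0.270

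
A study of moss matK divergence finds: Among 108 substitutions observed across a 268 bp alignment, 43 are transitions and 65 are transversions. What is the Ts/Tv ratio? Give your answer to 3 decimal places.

0.662

R = 43/65 = 0.661538… ≈ 0.662 (to 3 d.p.).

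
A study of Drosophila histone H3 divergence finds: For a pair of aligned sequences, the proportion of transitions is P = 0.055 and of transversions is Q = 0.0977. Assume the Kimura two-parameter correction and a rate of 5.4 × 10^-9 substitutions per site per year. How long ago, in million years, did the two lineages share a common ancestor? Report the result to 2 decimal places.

Under the Kimura two-parameter model, d = −½ ln(1 − 2P − Q) − ¼ ln(1 − 2Q).
1 − 2P − Q = 0.7923, giving −½ ln(0.7923) = 0.116408.
1 − 2Q = 0.8046, giving −¼ ln(0.8046) = 0.054353.
d = 0.116408 + 0.054353 = 0.170761.
Under a molecular clock d = 2μt, so t = d/(2μ) = 0.170761 / (2 × 5.4 × 10^-9) = 15.81 million years.

15.81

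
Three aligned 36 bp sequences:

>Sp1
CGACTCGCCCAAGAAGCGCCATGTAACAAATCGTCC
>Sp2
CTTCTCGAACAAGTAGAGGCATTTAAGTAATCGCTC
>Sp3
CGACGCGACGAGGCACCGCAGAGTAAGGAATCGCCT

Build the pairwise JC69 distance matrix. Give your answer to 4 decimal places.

Sp1–Sp2: 12/36 sites differ → p ≈ 0.333333, d = −0.75 ln(1 − 0.444444) = 0.440839 ≈ 0.4408.
Sp1–Sp3: 13/36 sites differ → p ≈ 0.361111, d = −0.75 ln(1 − 0.481481) = 0.492584 ≈ 0.4926.
Sp2–Sp3: 17/36 sites differ → p ≈ 0.472222, d = −0.75 ln(1 − 0.629629) = 0.744938 ≈ 0.7449.

d(Sp1,Sp2) = 0.4408, d(Sp1,Sp3) = 0.4926, d(Sp2,Sp3) = 0.7449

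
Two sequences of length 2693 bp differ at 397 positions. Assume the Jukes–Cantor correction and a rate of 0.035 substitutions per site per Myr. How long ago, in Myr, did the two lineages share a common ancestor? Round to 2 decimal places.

2.34

p = 397/2693 ≈ 0.147419.
d = −(3/4) ln(1 − 4p/3) = −0.75 ln(1 − 0.196559) = −0.75 ln(0.803441)
  = −0.75 × (-0.218852) = 0.164139 substitutions/site.
Under a molecular clock d = 2μt, so t = d/(2μ) = 0.164139 / (2 × 0.035) = 2.34 Myr.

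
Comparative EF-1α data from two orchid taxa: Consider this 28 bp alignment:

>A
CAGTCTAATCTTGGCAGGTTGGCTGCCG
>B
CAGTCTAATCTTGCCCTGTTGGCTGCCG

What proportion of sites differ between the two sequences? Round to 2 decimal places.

0.11

The sequences differ at 3 of 28 positions (sites 14, 16, 17).
p = 3/28 = 0.107142… ≈ 0.11 (to 2 d.p.).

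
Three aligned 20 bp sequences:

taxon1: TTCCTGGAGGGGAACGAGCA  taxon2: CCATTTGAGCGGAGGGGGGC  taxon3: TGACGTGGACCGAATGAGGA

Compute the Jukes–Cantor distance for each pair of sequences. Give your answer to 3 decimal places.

d(taxon1,taxon2) = 0.991, d(taxon1,taxon3) = 0.824, d(taxon2,taxon3) = 0.991

taxon1–taxon2: 11/20 sites differ → p = 0.55, d = −0.75 ln(1 − 0.733333) = 0.991316 ≈ 0.991.
taxon1–taxon3: 10/20 sites differ → p = 0.5, d = −0.75 ln(1 − 0.666667) = 0.823960 ≈ 0.824.
taxon2–taxon3: 11/20 sites differ → p = 0.55, d = −0.75 ln(1 − 0.733333) = 0.991316 ≈ 0.991.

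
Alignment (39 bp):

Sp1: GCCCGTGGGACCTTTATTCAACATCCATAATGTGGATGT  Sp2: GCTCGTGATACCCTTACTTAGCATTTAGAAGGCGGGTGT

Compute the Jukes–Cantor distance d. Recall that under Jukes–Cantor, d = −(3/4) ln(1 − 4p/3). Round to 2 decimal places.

0.44

The sequences differ at 13 of 39 sites, so p = 13/39 ≈ 0.333333.
d = −(3/4) ln(1 − 4p/3) = −0.75 ln(1 − 0.444444) = −0.75 ln(0.555556)
  = −0.75 × (-0.587786) = 0.440840 substitutions/site.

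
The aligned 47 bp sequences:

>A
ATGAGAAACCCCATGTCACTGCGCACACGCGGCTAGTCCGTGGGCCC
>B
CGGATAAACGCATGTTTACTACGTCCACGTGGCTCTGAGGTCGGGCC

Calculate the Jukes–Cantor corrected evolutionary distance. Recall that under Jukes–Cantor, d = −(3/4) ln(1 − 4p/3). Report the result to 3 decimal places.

0.628

The sequences differ at 20 of 47 sites, so p = 20/47 ≈ 0.425532.
d = −(3/4) ln(1 − 4p/3) = −0.75 ln(1 − 0.567376) = −0.75 ln(0.432624)
  = −0.75 × (-0.837886) = 0.628415 substitutions/site.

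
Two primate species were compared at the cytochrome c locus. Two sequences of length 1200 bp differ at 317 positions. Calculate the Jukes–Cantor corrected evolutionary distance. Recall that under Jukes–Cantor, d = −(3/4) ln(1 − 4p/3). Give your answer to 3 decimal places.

p = 317/1200 ≈ 0.264167.
d = −(3/4) ln(1 − 4p/3) = −0.75 ln(1 − 0.352223) = −0.75 ln(0.647777)
  = −0.75 × (-0.434209) = 0.325657 substitutions/site.

0.326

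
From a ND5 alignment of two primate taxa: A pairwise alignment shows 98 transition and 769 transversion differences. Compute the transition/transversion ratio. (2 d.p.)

R = 98/769 = 0.127438… ≈ 0.13 (to 2 d.p.).

0.13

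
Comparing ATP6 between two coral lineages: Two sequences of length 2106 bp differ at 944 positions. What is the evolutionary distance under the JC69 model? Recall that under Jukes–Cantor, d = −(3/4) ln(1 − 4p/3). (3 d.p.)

0.683

p = 944/2106 ≈ 0.448243.
d = −(3/4) ln(1 − 4p/3) = −0.75 ln(1 − 0.597657) = −0.75 ln(0.402343)
  = −0.75 × (-0.910450) = 0.682838 substitutions/site.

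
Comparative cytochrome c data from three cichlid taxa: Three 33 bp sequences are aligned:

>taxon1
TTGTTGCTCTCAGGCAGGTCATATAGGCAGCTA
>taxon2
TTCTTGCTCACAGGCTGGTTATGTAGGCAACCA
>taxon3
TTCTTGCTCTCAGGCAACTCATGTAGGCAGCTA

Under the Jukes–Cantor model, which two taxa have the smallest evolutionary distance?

taxon1 and taxon3

taxon1–taxon2: 7/33 differ, p = 0.212, d = 0.249.
taxon1–taxon3: 4/33 differ, p = 0.121, d = 0.132.
taxon2–taxon3: 7/33 differ, p = 0.212, d = 0.249.
The smallest distance is between taxon1 and taxon3.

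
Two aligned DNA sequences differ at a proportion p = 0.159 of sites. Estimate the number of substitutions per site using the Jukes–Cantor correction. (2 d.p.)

d = −(3/4) ln(1 − 4p/3) = −0.75 ln(1 − 0.212) = −0.75 ln(0.788)
  = −0.75 × (-0.238257) = 0.178693 substitutions/site.

0.18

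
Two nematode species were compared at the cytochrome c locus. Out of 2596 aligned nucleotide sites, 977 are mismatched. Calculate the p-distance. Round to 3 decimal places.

0.376

p = 977/2596 = 0.376348… ≈ 0.376 (to 3 d.p.).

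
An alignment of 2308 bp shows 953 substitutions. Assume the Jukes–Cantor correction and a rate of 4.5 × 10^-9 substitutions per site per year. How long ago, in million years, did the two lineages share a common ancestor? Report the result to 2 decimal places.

66.64

p = 953/2308 ≈ 0.412912.
d = −(3/4) ln(1 − 4p/3) = −0.75 ln(1 − 0.550549) = −0.75 ln(0.449451)
  = −0.75 × (-0.799728) = 0.599796 substitutions/site.
Under a molecular clock d = 2μt, so t = d/(2μ) = 0.599796 / (2 × 4.5 × 10^-9) = 66.64 million years.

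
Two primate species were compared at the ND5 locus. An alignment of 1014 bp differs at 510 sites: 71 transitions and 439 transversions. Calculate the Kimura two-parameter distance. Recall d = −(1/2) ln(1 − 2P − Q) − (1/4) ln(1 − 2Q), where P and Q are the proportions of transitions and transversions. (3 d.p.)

P = 71/1014 ≈ 0.07002 and Q = 439/1014 ≈ 0.432939.
Under the Kimura two-parameter model, d = −½ ln(1 − 2P − Q) − ¼ ln(1 − 2Q).
1 − 2P − Q = 0.427021, giving −½ ln(0.427021) = 0.425461.
1 − 2Q = 0.134122, giving −¼ ln(0.134122) = 0.502251.
d = 0.425461 + 0.502251 = 0.927712.

0.928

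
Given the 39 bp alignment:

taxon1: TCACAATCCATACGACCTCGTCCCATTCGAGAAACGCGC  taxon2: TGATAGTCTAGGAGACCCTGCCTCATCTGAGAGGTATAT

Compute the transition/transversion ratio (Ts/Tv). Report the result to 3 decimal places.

Transitions are A↔G and C↔T; transversions are all other mismatches.
Transitions: 17. Transversions: 3.
R = 17/3 = 5.666666… ≈ 5.667 (to 3 d.p.).

5.667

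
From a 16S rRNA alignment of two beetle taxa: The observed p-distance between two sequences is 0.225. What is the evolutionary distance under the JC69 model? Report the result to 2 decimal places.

d = −(3/4) ln(1 − 4p/3) = −0.75 ln(1 − 0.3) = −0.75 ln(0.7)
  = −0.75 × (-0.356675) = 0.267506 substitutions/site.

0.27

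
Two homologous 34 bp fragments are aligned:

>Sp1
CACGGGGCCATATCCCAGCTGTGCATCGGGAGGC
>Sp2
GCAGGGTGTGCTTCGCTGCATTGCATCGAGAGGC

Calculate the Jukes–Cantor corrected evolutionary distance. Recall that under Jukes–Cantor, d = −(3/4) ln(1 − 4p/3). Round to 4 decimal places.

0.5972

The sequences differ at 14 of 34 sites, so p = 14/34 ≈ 0.411765.
d = −(3/4) ln(1 − 4p/3) = −0.75 ln(1 − 0.54902) = −0.75 ln(0.45098)
  = −0.75 × (-0.796332) = 0.597249 substitutions/site.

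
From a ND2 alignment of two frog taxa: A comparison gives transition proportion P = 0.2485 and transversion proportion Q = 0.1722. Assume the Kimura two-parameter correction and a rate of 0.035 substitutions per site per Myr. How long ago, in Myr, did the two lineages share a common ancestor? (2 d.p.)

9.41

Under the Kimura two-parameter model, d = −½ ln(1 − 2P − Q) − ¼ ln(1 − 2Q).
1 − 2P − Q = 0.3308, giving −½ ln(0.3308) = 0.553121.
1 − 2Q = 0.6556, giving −¼ ln(0.6556) = 0.105551.
d = 0.553121 + 0.105551 = 0.658672.
Under a molecular clock d = 2μt, so t = d/(2μ) = 0.658672 / (2 × 0.035) = 9.41 Myr.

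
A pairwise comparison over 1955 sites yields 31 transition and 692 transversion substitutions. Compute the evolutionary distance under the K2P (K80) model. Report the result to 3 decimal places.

P = 31/1955 ≈ 0.015857 and Q = 692/1955 ≈ 0.353964.
Under the Kimura two-parameter model, d = −½ ln(1 − 2P − Q) − ¼ ln(1 − 2Q).
1 − 2P − Q = 0.614322, giving −½ ln(0.614322) = 0.243618.
1 − 2Q = 0.292072, giving −¼ ln(0.292072) = 0.307689.
d = 0.243618 + 0.307689 = 0.551307.

0.551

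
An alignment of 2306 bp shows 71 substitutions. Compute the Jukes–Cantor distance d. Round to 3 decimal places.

p = 71/2306 ≈ 0.030789.
d = −(3/4) ln(1 − 4p/3) = −0.75 ln(1 − 0.041052) = −0.75 ln(0.958948)
  = −0.75 × (-0.041918) = 0.031439 substitutions/site.

0.031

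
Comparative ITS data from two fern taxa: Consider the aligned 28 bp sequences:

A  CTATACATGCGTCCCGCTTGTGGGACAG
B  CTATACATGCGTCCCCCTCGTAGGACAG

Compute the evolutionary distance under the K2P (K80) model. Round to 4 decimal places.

Of 28 sites, 2 differences are transitions and 1 are transversions, so P = 2/28 ≈ 0.071429 and Q = 1/28 ≈ 0.035714.
Under the Kimura two-parameter model, d = −½ ln(1 − 2P − Q) − ¼ ln(1 − 2Q).
1 − 2P − Q = 0.821428, giving −½ ln(0.821428) = 0.098355.
1 − 2Q = 0.928572, giving −¼ ln(0.928572) = 0.018527.
d = 0.098355 + 0.018527 = 0.116882.

0.1169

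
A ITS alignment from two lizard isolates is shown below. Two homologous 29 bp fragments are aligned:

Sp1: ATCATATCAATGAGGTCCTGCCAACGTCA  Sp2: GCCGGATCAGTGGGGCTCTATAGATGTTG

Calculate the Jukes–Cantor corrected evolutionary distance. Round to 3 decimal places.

0.878

The sequences differ at 15 of 29 sites, so p = 15/29 ≈ 0.517241.
d = −(3/4) ln(1 − 4p/3) = −0.75 ln(1 − 0.689655) = −0.75 ln(0.310345)
  = −0.75 × (-1.170071) = 0.877553 substitutions/site.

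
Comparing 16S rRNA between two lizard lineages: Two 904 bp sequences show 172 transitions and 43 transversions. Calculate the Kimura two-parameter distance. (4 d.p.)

P = 172/904 ≈ 0.190265 and Q = 43/904 ≈ 0.047566.
Under the Kimura two-parameter model, d = −½ ln(1 − 2P − Q) − ¼ ln(1 − 2Q).
1 − 2P − Q = 0.571904, giving −½ ln(0.571904) = 0.279392.
1 − 2Q = 0.904868, giving −¼ ln(0.904868) = 0.024992.
d = 0.279392 + 0.024992 = 0.304384.

0.3044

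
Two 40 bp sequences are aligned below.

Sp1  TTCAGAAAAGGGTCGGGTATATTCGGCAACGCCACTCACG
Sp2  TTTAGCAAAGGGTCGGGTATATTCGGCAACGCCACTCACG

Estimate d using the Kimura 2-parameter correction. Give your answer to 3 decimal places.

0.052

Of 40 sites, 1 differences are transitions and 1 are transversions, so P = 1/40 = 0.025 and Q = 1/40 = 0.025.
Under the Kimura two-parameter model, d = −½ ln(1 − 2P − Q) − ¼ ln(1 − 2Q).
1 − 2P − Q = 0.925, giving −½ ln(0.925) = 0.038981.
1 − 2Q = 0.95, giving −¼ ln(0.95) = 0.012823.
d = 0.038981 + 0.012823 = 0.051804.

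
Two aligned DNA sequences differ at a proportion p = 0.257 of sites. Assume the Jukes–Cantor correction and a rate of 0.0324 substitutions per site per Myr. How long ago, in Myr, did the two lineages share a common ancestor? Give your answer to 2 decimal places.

4.86

d = −(3/4) ln(1 − 4p/3) = −0.75 ln(1 − 0.342667) = −0.75 ln(0.657333)
  = −0.75 × (-0.419565) = 0.314674 substitutions/site.
Under a molecular clock d = 2μt, so t = d/(2μ) = 0.314674 / (2 × 0.0324) = 4.86 Myr.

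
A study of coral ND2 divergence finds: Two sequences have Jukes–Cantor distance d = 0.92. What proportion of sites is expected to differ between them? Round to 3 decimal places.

0.530

p = (3/4)(1 − e^(−4d/3)) = 0.75 × (1 − e^(-1.226667)) = 0.75 × (1 − 0.293268) = 0.530049.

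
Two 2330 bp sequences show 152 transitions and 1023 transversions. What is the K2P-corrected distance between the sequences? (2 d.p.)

0.95

P = 152/2330 ≈ 0.065236 and Q = 1023/2330 ≈ 0.439056.
Under the Kimura two-parameter model, d = −½ ln(1 − 2P − Q) − ¼ ln(1 − 2Q).
1 − 2P − Q = 0.430472, giving −½ ln(0.430472) = 0.421436.
1 − 2Q = 0.121888, giving −¼ ln(0.121888) = 0.526163.
d = 0.421436 + 0.526163 = 0.947599.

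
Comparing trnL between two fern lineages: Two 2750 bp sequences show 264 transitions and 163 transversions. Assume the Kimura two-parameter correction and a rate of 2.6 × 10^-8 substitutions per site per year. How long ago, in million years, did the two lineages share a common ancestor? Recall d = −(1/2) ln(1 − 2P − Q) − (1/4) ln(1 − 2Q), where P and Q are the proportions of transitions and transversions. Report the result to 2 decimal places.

P = 264/2750 = 0.096 and Q = 163/2750 ≈ 0.059273.
Under the Kimura two-parameter model, d = −½ ln(1 − 2P − Q) − ¼ ln(1 − 2Q).
1 − 2P − Q = 0.748727, giving −½ ln(0.748727) = 0.144690.
1 − 2Q = 0.881454, giving −¼ ln(0.881454) = 0.031546.
d = 0.144690 + 0.031546 = 0.176236.
Under a molecular clock d = 2μt, so t = d/(2μ) = 0.176236 / (2 × 2.6 × 10^-8) = 3.39 million years.

3.39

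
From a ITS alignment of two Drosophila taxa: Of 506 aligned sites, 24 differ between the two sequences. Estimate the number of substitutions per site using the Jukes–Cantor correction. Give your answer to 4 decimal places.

0.0490

p = 24/506 ≈ 0.047431.
d = −(3/4) ln(1 − 4p/3) = −0.75 ln(1 − 0.063241) = −0.75 ln(0.936759)
  = −0.75 × (-0.065329) = 0.048997 substitutions/site.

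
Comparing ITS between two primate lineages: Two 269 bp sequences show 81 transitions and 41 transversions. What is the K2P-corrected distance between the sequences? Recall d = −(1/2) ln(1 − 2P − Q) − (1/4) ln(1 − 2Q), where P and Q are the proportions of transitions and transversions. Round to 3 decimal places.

P = 81/269 ≈ 0.301115 and Q = 41/269 ≈ 0.152416.
Under the Kimura two-parameter model, d = −½ ln(1 − 2P − Q) − ¼ ln(1 − 2Q).
1 − 2P − Q = 0.245354, giving −½ ln(0.245354) = 0.702527.
1 − 2Q = 0.695168, giving −¼ ln(0.695168) = 0.090900.
d = 0.702527 + 0.090900 = 0.793427.

0.793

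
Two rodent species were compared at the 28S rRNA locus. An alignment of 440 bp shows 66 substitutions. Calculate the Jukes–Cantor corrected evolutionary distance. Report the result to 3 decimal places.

0.167

p = 66/440 = 0.15.
d = −(3/4) ln(1 − 4p/3) = −0.75 ln(1 − 0.2) = −0.75 ln(0.8)
  = −0.75 × (-0.223144) = 0.167358 substitutions/site.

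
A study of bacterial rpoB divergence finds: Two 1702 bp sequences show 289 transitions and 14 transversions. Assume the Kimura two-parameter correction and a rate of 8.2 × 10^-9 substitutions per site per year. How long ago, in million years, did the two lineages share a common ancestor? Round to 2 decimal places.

P = 289/1702 ≈ 0.1698 and Q = 14/1702 ≈ 0.008226.
Under the Kimura two-parameter model, d = −½ ln(1 − 2P − Q) − ¼ ln(1 − 2Q).
1 − 2P − Q = 0.652174, giving −½ ln(0.652174) = 0.213722.
1 − 2Q = 0.983548, giving −¼ ln(0.983548) = 0.004147.
d = 0.213722 + 0.004147 = 0.217869.
Under a molecular clock d = 2μt, so t = d/(2μ) = 0.217869 / (2 × 8.2 × 10^-9) = 13.28 million years.

13.28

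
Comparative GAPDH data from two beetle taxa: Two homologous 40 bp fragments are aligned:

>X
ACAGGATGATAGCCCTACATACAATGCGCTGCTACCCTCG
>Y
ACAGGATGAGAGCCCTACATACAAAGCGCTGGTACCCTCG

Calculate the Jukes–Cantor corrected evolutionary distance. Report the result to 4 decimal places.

0.0790

The sequences differ at 3 of 40 sites (10, 25, 32), so p = 3/40 = 0.075.
d = −(3/4) ln(1 − 4p/3) = −0.75 ln(1 − 0.1) = −0.75 ln(0.9)
  = −0.75 × (-0.105361) = 0.079021 substitutions/site.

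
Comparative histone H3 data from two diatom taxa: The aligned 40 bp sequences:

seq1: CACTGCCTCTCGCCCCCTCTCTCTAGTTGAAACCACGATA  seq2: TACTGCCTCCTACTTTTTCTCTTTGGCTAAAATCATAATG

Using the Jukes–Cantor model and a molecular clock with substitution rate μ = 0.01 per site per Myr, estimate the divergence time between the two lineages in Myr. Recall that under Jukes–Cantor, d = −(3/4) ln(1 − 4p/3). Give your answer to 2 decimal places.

The sequences differ at 16 of 40 sites, so p = 16/40 = 0.4.
d = −(3/4) ln(1 − 4p/3) = −0.75 ln(1 − 0.533333) = −0.75 ln(0.466667)
  = −0.75 × (-0.762139) = 0.571604 substitutions/site.
Under a molecular clock d = 2μt, so t = d/(2μ) = 0.571604 / (2 × 0.01) = 28.58 Myr.

28.58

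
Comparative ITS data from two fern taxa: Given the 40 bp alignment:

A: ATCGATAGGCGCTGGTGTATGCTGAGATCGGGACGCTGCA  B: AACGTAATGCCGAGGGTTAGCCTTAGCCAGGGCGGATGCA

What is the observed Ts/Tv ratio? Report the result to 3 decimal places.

0.059

Transitions are A↔G and C↔T; transversions are all other mismatches.
Transitions: 1. Transversions: 17.
R = 1/17 = 0.058823… ≈ 0.059 (to 3 d.p.).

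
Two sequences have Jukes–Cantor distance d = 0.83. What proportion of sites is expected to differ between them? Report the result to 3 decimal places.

p = (3/4)(1 − e^(−4d/3)) = 0.75 × (1 − e^(-1.106667)) = 0.75 × (1 − 0.330659) = 0.502006.

0.502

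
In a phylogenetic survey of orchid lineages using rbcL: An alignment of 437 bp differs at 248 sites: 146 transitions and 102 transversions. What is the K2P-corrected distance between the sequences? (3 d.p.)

1.317

P = 146/437 ≈ 0.334096 and Q = 102/437 ≈ 0.23341.
Under the Kimura two-parameter model, d = −½ ln(1 − 2P − Q) − ¼ ln(1 − 2Q).
1 − 2P − Q = 0.098398, giving −½ ln(0.098398) = 1.159367.
1 − 2Q = 0.53318, giving −¼ ln(0.53318) = 0.157224.
d = 1.159367 + 0.157224 = 1.316591.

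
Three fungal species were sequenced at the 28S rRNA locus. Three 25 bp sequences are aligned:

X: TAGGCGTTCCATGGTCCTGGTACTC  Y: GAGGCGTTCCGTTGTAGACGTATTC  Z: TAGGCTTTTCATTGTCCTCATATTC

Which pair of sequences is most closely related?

X–Y: 8/25 differ, p = 0.320, d = 0.417.
X–Z: 6/25 differ, p = 0.240, d = 0.289.
Y–Z: 8/25 differ, p = 0.320, d = 0.417.
The smallest distance is between X and Z.

X and Z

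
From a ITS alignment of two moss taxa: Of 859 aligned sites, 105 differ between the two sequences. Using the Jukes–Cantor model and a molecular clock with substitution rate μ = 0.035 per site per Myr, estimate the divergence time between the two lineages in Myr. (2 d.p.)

1.91

p = 105/859 ≈ 0.122235.
d = −(3/4) ln(1 − 4p/3) = −0.75 ln(1 − 0.16298) = −0.75 ln(0.83702)
  = −0.75 × (-0.177907) = 0.133430 substitutions/site.
Under a molecular clock d = 2μt, so t = d/(2μ) = 0.133430 / (2 × 0.035) = 1.91 Myr.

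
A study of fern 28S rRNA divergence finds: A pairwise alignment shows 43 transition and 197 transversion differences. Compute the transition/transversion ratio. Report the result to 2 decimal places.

R = 43/197 = 0.218274… ≈ 0.22 (to 2 d.p.).

0.22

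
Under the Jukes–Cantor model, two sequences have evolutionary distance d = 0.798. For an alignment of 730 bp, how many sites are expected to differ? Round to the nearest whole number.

Invert JC69: p = (3/4)(1 − e^(−4d/3)) = 0.75 × (1 − e^(-1.064)) = 0.75 × (1 − 0.345073) = 0.491195.
Expected differing sites = pL ≈ 0.491195 × 730 = 358.57235 ≈ 359.

359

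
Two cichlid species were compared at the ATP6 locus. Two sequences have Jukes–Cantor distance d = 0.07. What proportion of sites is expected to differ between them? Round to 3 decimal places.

0.067

p = (3/4)(1 − e^(−4d/3)) = 0.75 × (1 − e^(-0.093333)) = 0.75 × (1 − 0.910890) = 0.066833.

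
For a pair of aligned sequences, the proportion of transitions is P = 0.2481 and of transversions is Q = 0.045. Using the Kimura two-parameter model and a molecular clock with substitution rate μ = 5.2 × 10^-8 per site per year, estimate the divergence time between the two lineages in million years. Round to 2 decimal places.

Under the Kimura two-parameter model, d = −½ ln(1 − 2P − Q) − ¼ ln(1 − 2Q).
1 − 2P − Q = 0.4588, giving −½ ln(0.4588) = 0.389570.
1 − 2Q = 0.91, giving −¼ ln(0.91) = 0.023578.
d = 0.389570 + 0.023578 = 0.413148.
Under a molecular clock d = 2μt, so t = d/(2μ) = 0.413148 / (2 × 5.2 × 10^-8) = 3.97 million years.

3.97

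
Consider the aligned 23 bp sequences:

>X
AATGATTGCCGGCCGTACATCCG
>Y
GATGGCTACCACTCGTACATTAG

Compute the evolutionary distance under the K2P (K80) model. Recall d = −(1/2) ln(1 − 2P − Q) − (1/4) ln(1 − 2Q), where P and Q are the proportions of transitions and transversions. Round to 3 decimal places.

Of 23 sites, 7 differences are transitions and 2 are transversions, so P = 7/23 ≈ 0.304348 and Q = 2/23 ≈ 0.086957.
Under the Kimura two-parameter model, d = −½ ln(1 − 2P − Q) − ¼ ln(1 − 2Q).
1 − 2P − Q = 0.304347, giving −½ ln(0.304347) = 0.594793.
1 − 2Q = 0.826086, giving −¼ ln(0.826086) = 0.047764.
d = 0.594793 + 0.047764 = 0.642557.

0.643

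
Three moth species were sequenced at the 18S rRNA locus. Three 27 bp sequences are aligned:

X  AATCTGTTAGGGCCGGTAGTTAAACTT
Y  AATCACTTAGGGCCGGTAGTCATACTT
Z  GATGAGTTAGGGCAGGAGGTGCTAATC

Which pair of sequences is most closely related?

X–Y: 4/27 differ, p = 0.148, d = 0.165.
X–Z: 11/27 differ, p = 0.407, d = 0.588.
Y–Z: 10/27 differ, p = 0.370, d = 0.511.
The smallest distance is between X and Y.

X and Y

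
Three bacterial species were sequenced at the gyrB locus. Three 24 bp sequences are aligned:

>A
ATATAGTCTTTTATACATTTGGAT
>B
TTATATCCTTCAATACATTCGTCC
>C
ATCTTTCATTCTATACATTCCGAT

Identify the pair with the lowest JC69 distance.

A–B: 9/24 differ, p = 0.375, d = 0.520.
A–C: 8/24 differ, p = 0.333, d = 0.441.
B–C: 9/24 differ, p = 0.375, d = 0.520.
The smallest distance is between A and C.

A and C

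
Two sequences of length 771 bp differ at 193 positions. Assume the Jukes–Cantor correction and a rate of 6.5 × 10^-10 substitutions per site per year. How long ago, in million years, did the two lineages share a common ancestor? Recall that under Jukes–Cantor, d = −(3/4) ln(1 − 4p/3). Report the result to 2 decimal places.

p = 193/771 ≈ 0.250324.
d = −(3/4) ln(1 − 4p/3) = −0.75 ln(1 − 0.333765) = −0.75 ln(0.666235)
  = −0.75 × (-0.406113) = 0.304585 substitutions/site.
Under a molecular clock d = 2μt, so t = d/(2μ) = 0.304585 / (2 × 6.5 × 10^-10) = 234.30 million years.

234.30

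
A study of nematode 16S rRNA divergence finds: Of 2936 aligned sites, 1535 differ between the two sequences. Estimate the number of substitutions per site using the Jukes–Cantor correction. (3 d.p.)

0.896

p = 1535/2936 ≈ 0.52282.
d = −(3/4) ln(1 − 4p/3) = −0.75 ln(1 − 0.697093) = −0.75 ln(0.302907)
  = −0.75 × (-1.194329) = 0.895747 substitutions/site.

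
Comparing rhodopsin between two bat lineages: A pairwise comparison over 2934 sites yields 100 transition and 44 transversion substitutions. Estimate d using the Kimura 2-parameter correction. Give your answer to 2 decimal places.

P = 100/2934 ≈ 0.034083 and Q = 44/2934 ≈ 0.014997.
Under the Kimura two-parameter model, d = −½ ln(1 − 2P − Q) − ¼ ln(1 − 2Q).
1 − 2P − Q = 0.916837, giving −½ ln(0.916837) = 0.043413.
1 − 2Q = 0.970006, giving −¼ ln(0.970006) = 0.007613.
d = 0.043413 + 0.007613 = 0.051026.

0.05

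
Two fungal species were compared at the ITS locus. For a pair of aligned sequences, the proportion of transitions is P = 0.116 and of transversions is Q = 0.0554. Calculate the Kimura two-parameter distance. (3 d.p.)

Under the Kimura two-parameter model, d = −½ ln(1 − 2P − Q) − ¼ ln(1 − 2Q).
1 − 2P − Q = 0.7126, giving −½ ln(0.7126) = 0.169418.
1 − 2Q = 0.8892, giving −¼ ln(0.8892) = 0.029358.
d = 0.169418 + 0.029358 = 0.198776.

0.199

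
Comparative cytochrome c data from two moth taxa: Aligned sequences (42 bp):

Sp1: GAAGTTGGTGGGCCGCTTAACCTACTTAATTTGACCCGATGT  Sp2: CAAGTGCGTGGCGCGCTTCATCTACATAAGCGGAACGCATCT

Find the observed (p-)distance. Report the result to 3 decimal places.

The sequences differ at 15 of 42 positions.
p = 15/42 = 0.357142… ≈ 0.357 (to 3 d.p.).

0.357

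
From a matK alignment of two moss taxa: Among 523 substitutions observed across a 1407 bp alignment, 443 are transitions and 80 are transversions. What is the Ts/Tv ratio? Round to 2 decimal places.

R = 443/80 = 5.5375 ≈ 5.54 (to 2 d.p.).

5.54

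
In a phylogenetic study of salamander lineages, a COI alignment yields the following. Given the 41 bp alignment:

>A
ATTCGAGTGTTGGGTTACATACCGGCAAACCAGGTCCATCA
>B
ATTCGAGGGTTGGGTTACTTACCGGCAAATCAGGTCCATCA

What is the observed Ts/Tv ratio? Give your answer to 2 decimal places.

Transitions are A↔G and C↔T; transversions are all other mismatches.
Transitions: 1. Transversions: 2.
R = 1/2 = 0.50.

0.50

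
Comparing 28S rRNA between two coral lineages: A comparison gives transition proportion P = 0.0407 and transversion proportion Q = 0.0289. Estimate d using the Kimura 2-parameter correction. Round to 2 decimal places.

Under the Kimura two-parameter model, d = −½ ln(1 − 2P − Q) − ¼ ln(1 − 2Q).
1 − 2P − Q = 0.8897, giving −½ ln(0.8897) = 0.058435.
1 − 2Q = 0.9422, giving −¼ ln(0.9422) = 0.014884.
d = 0.058435 + 0.014884 = 0.073319.

0.07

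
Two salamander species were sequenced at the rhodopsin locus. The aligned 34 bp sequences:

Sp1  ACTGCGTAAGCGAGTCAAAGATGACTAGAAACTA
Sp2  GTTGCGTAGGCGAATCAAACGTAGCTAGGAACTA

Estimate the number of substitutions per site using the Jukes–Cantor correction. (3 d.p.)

0.326

The sequences differ at 9 of 34 sites (1, 2, 9, 14, 20, 21, 23, 24, 29), so p = 9/34 ≈ 0.264706.
d = −(3/4) ln(1 − 4p/3) = −0.75 ln(1 − 0.352941) = −0.75 ln(0.647059)
  = −0.75 × (-0.435318) = 0.326489 substitutions/site.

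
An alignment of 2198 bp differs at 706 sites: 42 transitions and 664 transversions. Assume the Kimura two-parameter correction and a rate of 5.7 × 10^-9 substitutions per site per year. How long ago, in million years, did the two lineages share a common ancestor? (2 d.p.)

P = 42/2198 ≈ 0.019108 and Q = 664/2198 ≈ 0.302093.
Under the Kimura two-parameter model, d = −½ ln(1 − 2P − Q) − ¼ ln(1 − 2Q).
1 − 2P − Q = 0.659691, giving −½ ln(0.659691) = 0.207992.
1 − 2Q = 0.395814, giving −¼ ln(0.395814) = 0.231703.
d = 0.207992 + 0.231703 = 0.439695.
Under a molecular clock d = 2μt, so t = d/(2μ) = 0.439695 / (2 × 5.7 × 10^-9) = 38.57 million years.

38.57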